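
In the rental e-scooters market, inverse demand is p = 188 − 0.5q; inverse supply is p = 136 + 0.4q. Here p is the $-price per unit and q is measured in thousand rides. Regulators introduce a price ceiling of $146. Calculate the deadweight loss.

$483.47 thousand

Competitive equilibrium: 188 − 0.5q = 136 + 0.4q → q* = 57.7778, p* = 159.1111.
At the ceiling p = 146, quantity supplied = (146 − 136)/0.4 = 25.
Willingness to pay at q' = 25: 188 − 0.5·25 = 175.5.
Δq = 57.7778 − 25 = 32.7778; wedge = 175.5 − 146 = 29.5.
Welfare loss = ½ × 32.7778 × 29.5 = $483.47 thousand.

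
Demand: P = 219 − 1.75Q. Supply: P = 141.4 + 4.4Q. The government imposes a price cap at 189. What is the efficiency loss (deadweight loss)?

Competitive equilibrium: 219 − 1.75Q = 141.4 + 4.4Q → Q* = 12.6179, P* = 196.9187.
At the ceiling P = 189, quantity supplied = (189 − 141.4)/4.4 = 10.8182.
Willingness to pay at Q' = 10.8182: 219 − 1.75·10.8182 = 200.0682.
ΔQ = 12.6179 − 10.8182 = 1.7997; wedge = 200.0682 − 189 = 11.0682.
The triangle = ½ × 1.7997 × 11.0682 = 9.96.

9.96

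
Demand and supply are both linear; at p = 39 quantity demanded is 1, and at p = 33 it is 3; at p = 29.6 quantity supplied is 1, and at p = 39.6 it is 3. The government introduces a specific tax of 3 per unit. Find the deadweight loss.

Demand slope = (33 − 39)/(3 − 1) = −3, so p = 42 − 3q.
Supply slope = (39.6 − 29.6)/(3 − 1) = 5, so p = 24.6 + 5q.
Competitive equilibrium: 42 − 3q = 24.6 + 5q → q* = 2.175, p* = 35.475.
With the tax, the buyer price exceeds the seller price by 3: (42 − 3q) − (24.6 + 5q) = 3 → q' = 1.8.
Δq = 2.175 − 1.8 = 0.375; the wedge equals the tax, 3.
DWL = ½ × 0.375 × 3 = 0.56.

0.56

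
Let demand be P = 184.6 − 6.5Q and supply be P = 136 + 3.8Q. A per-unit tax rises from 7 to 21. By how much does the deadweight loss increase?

Competitive equilibrium: 184.6 − 6.5Q = 136 + 3.8Q → Q* = 4.7184, P* = 153.9301.
For a per-unit tax t: ΔQ = t/10.3, so DWL = ½·t·(t/10.3) = t²/20.6.
At t = 7: DWL = 2.379. At t = 21: DWL = 21.408.
Increase = 21.408 − 2.379 = 19.03.

19.03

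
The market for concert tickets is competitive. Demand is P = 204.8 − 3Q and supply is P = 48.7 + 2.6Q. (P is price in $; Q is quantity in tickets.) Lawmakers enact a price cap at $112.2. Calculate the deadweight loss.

$33.36

Competitive equilibrium: 204.8 − 3Q = 48.7 + 2.6Q → Q* = 27.875, P* = 121.175.
At the ceiling P = 112.2, quantity supplied = (112.2 − 48.7)/2.6 = 24.4231.
Willingness to pay at Q' = 24.4231: 204.8 − 3·24.4231 = 131.5307.
ΔQ = 27.875 − 24.4231 = 3.4519; wedge = 131.5307 − 112.2 = 19.3307.
DWL = ½ × 3.4519 × 19.3307 = $33.36.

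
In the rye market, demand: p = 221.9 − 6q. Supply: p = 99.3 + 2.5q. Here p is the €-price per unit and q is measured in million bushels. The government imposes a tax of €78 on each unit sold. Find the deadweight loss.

€357.88 million

Competitive equilibrium: 221.9 − 6q = 99.3 + 2.5q → q* = 14.4235, p* = 135.3588.
With the tax, the buyer price exceeds the seller price by 78: (221.9 − 6q) − (99.3 + 2.5q) = 78 → q' = 5.2471.
Δq = 14.4235 − 5.2471 = 9.1764; the wedge equals the tax, 78.
Deadweight loss = ½ × 9.1764 × 78 = €357.88 million.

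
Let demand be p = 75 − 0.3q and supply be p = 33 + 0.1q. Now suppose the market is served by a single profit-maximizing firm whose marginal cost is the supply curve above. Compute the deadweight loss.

405

Competitive equilibrium: 75 − 0.3q = 33 + 0.1q → q* = 105, p* = 43.5.
Marginal revenue: MR = 75 − 0.6q. Set MR = MC: 75 − 0.6q = 33 + 0.1q → q_m = 60.
Price p_m = 75 − 0.3·60 = 57; MC(q_m) = 33 + 0.1·60 = 39.
Competitive q* = 105, so Δq = 45; wedge = 57 − 39 = 18.
DWL = ½ × 45 × 18 = 405.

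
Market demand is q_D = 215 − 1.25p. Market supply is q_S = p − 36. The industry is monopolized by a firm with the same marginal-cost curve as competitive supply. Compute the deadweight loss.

In inverse form: demand p = 172 − 0.8q, supply p = 36 + q.
Competitive equilibrium: 172 − 0.8q = 36 + q → q* = 75.5556, p* = 111.5556.
Marginal revenue: MR = 172 − 1.6q. Set MR = MC: 172 − 1.6q = 36 + q → q_m = 52.3077.
Price p_m = 172 − 0.8·52.3077 = 130.1538; MC(q_m) = 36 + 1·52.3077 = 88.3077.
Competitive q* = 75.5556, so Δq = 23.2479; wedge = 130.1538 − 88.3077 = 41.8461.
DWL = ½ × 23.2479 × 41.8461 = 486.42.

486.42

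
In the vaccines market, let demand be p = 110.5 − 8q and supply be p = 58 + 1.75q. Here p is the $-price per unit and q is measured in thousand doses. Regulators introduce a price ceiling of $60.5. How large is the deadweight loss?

$76.30 thousand

Competitive equilibrium: 110.5 − 8q = 58 + 1.75q → q* = 5.38462, p* = 67.42308.
At the ceiling p = 60.5, quantity supplied = (60.5 − 58)/1.75 = 1.42857.
Willingness to pay at q' = 1.42857: 110.5 − 8·1.42857 = 99.07144.
Δq = 5.38462 − 1.42857 = 3.95605; wedge = 99.07144 − 60.5 = 38.57144.
The triangle = ½ × 3.95605 × 38.57144 = $76.30 thousand.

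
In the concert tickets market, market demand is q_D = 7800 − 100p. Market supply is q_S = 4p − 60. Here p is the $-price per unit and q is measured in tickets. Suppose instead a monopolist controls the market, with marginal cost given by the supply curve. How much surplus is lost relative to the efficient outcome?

In inverse form: demand p = 78 − 0.01q, supply p = 15 + 0.25q.
Competitive equilibrium: 78 − 0.01q = 15 + 0.25q → q* = 242.3077, p* = 75.5769.
Marginal revenue: MR = 78 − 0.02q. Set MR = MC: 78 − 0.02q = 15 + 0.25q → q_m = 233.3333.
Price p_m = 78 − 0.01·233.3333 = 75.6667; MC(q_m) = 15 + 0.25·233.3333 = 73.3333.
Competitive q* = 242.3077, so Δq = 8.9744; wedge = 75.6667 − 73.3333 = 2.3334.
The triangle = ½ × 8.9744 × 2.3334 = $10.47.

$10.47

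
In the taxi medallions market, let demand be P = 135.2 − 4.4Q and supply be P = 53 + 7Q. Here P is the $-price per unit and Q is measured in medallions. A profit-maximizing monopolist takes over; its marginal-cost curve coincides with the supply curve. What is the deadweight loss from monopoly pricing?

$22.98

Competitive equilibrium: 135.2 − 4.4Q = 53 + 7Q → Q* = 7.2105, P* = 103.4737.
Marginal revenue: MR = 135.2 − 8.8Q. Set MR = MC: 135.2 − 8.8Q = 53 + 7Q → Q_m = 5.2025.
Price P_m = 135.2 − 4.4·5.2025 = 112.309; MC(Q_m) = 53 + 7·5.2025 = 89.4175.
Competitive Q* = 7.2105, so ΔQ = 2.008; wedge = 112.309 − 89.4175 = 22.8915.
Welfare loss = ½ × 2.008 × 22.8915 = $22.98.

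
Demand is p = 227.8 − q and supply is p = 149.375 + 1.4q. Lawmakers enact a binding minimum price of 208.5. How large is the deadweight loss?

Competitive equilibrium: 227.8 − q = 149.375 + 1.4q → q* = 32.6771, p* = 195.1229.
At the floor p = 208.5, quantity demanded = (227.8 − 208.5)/1 = 19.3.
Sellers' marginal cost at q' = 19.3: 149.375 + 1.4·19.3 = 176.395.
Δq = 32.6771 − 19.3 = 13.3771; wedge = 208.5 − 176.395 = 32.105.
Deadweight loss = ½ × 13.3771 × 32.105 = 214.74.

214.74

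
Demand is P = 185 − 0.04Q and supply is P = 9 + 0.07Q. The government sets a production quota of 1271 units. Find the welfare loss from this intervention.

5953.255

Competitive equilibrium: 185 − 0.04Q = 9 + 0.07Q → Q* = 1600, P* = 121.
At Q = 1271: demand price = 185 − 0.04·1271 = 134.16; supply price = 9 + 0.07·1271 = 97.97.
ΔQ = 1600 − 1271 = 329; wedge = 134.16 − 97.97 = 36.19.
Welfare loss = ½ × 329 × 36.19 = 5953.255.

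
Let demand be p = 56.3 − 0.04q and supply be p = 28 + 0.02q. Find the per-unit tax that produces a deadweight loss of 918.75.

10.5

Competitive equilibrium: 56.3 − 0.04q = 28 + 0.02q → q* = 471.6667, p* = 37.4333.
A tax t gives Δq = t/0.06 and wedge t, so DWL = t²/0.12.
t²/0.12 = 918.75 → t² = 110.25 → t = 10.5.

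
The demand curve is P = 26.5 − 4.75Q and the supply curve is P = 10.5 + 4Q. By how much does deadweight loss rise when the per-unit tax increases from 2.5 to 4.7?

0.91

Competitive equilibrium: 26.5 − 4.75Q = 10.5 + 4Q → Q* = 1.8286, P* = 17.8143.
For a per-unit tax t: ΔQ = t/8.75, so DWL = ½·t·(t/8.75) = t²/17.5.
At t = 2.5: DWL = 0.357. At t = 4.7: DWL = 1.262.
Increase = 1.262 − 0.357 = 0.91.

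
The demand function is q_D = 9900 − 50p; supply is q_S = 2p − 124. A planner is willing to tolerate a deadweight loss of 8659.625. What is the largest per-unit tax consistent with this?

In inverse form: demand p = 198 − 0.02q, supply p = 62 + 0.5q.
Competitive equilibrium: 198 − 0.02q = 62 + 0.5q → q* = 261.5385, p* = 192.7692.
A tax t gives Δq = t/0.52 and wedge t, so DWL = t²/1.04.
t²/1.04 = 8659.625 → t² = 9006.01 → t = 94.9.

94.9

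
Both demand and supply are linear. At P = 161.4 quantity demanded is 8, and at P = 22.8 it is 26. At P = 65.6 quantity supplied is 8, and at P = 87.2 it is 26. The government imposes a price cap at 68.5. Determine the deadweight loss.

Demand slope = (22.8 − 161.4)/(26 − 8) = −7.7, so P = 223 − 7.7Q.
Supply slope = (87.2 − 65.6)/(26 − 8) = 1.2, so P = 56 + 1.2Q.
Competitive equilibrium: 223 − 7.7Q = 56 + 1.2Q → Q* = 18.764, P* = 78.5169.
At the ceiling P = 68.5, quantity supplied = (68.5 − 56)/1.2 = 10.4167.
Willingness to pay at Q' = 10.4167: 223 − 7.7·10.4167 = 142.7914.
ΔQ = 18.764 − 10.4167 = 8.3473; wedge = 142.7914 − 68.5 = 74.2914.
Welfare loss = ½ × 8.3473 × 74.2914 = 310.07.

310.07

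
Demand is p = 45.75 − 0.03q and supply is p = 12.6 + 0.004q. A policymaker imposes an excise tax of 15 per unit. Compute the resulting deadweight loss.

3308.82

Competitive equilibrium: 45.75 − 0.03q = 12.6 + 0.004q → q* = 975, p* = 16.5.
With the tax, the buyer price exceeds the seller price by 15: (45.75 − 0.03q) − (12.6 + 0.004q) = 15 → q' = 533.8235.
Δq = 975 − 533.8235 = 441.1765; the wedge equals the tax, 15.
DWL = ½ × 441.1765 × 15 = 3308.82.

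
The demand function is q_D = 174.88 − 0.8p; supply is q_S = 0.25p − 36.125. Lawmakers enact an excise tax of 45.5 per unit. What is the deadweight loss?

197.17

In inverse form: demand p = 218.6 − 1.25q, supply p = 144.5 + 4q.
Competitive equilibrium: 218.6 − 1.25q = 144.5 + 4q → q* = 14.1143, p* = 200.9571.
With the tax, the buyer price exceeds the seller price by 45.5: (218.6 − 1.25q) − (144.5 + 4q) = 45.5 → q' = 5.4476.
Δq = 14.1143 − 5.4476 = 8.6667; the wedge equals the tax, 45.5.
Deadweight loss = ½ × 8.6667 × 45.5 = 197.17.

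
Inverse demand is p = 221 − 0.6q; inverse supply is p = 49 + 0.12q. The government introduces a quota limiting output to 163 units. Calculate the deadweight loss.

Competitive equilibrium: 221 − 0.6q = 49 + 0.12q → q* = 238.8889, p* = 77.6667.
At q = 163: demand price = 221 − 0.6·163 = 123.2; supply price = 49 + 0.12·163 = 68.56.
Δq = 238.8889 − 163 = 75.8889; wedge = 123.2 − 68.56 = 54.64.
Deadweight loss = ½ × 75.8889 × 54.64 = 2073.28.

2073.28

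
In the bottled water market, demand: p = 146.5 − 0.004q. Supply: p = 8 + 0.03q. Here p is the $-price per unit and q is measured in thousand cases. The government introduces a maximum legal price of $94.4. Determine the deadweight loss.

Competitive equilibrium: 146.5 − 0.004q = 8 + 0.03q → q* = 4073.5294, p* = 130.2059.
At the ceiling p = 94.4, quantity supplied = (94.4 − 8)/0.03 = 2880.
Willingness to pay at q' = 2880: 146.5 − 0.004·2880 = 134.98.
Δq = 4073.5294 − 2880 = 1193.5294; wedge = 134.98 − 94.4 = 40.58.
Welfare loss = ½ × 1193.5294 × 40.58 = $24216.71 thousand.

$24216.71 thousand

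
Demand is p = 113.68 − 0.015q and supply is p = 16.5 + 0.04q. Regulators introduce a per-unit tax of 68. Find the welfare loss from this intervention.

Competitive equilibrium: 113.68 − 0.015q = 16.5 + 0.04q → q* = 1766.9091, p* = 87.1764.
With the tax, the buyer price exceeds the seller price by 68: (113.68 − 0.015q) − (16.5 + 0.04q) = 68 → q' = 530.5455.
Δq = 1766.9091 − 530.5455 = 1236.3636; the wedge equals the tax, 68.
Deadweight loss = ½ × 1236.3636 × 68 = 42036.36.

42036.36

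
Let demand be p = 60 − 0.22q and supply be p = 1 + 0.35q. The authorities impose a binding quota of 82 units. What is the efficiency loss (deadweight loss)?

131.85

Competitive equilibrium: 60 − 0.22q = 1 + 0.35q → q* = 103.5088, p* = 37.2281.
At q = 82: demand price = 60 − 0.22·82 = 41.96; supply price = 1 + 0.35·82 = 29.7.
Δq = 103.5088 − 82 = 21.5088; wedge = 41.96 − 29.7 = 12.26.
The triangle = ½ × 21.5088 × 12.26 = 131.85.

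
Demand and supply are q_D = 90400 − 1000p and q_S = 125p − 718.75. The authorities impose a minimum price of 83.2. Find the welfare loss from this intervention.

21890.14

In inverse form: demand p = 90.4 − 0.001q, supply p = 5.75 + 0.008q.
Competitive equilibrium: 90.4 − 0.001q = 5.75 + 0.008q → q* = 9405.5556, p* = 80.9944.
At the floor p = 83.2, quantity demanded = (90.4 − 83.2)/0.001 = 7200.
Sellers' marginal cost at q' = 7200: 5.75 + 0.008·7200 = 63.35.
Δq = 9405.5556 − 7200 = 2205.5556; wedge = 83.2 − 63.35 = 19.85.
DWL = ½ × 2205.5556 × 19.85 = 21890.14.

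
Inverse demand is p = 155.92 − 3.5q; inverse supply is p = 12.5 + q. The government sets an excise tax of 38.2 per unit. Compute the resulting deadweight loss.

Competitive equilibrium: 155.92 − 3.5q = 12.5 + q → q* = 31.8711, p* = 44.3711.
With the tax, the buyer price exceeds the seller price by 38.2: (155.92 − 3.5q) − (12.5 + q) = 38.2 → q' = 23.3822.
Δq = 31.8711 − 23.3822 = 8.4889; the wedge equals the tax, 38.2.
Deadweight loss = ½ × 8.4889 × 38.2 = 162.14.

162.14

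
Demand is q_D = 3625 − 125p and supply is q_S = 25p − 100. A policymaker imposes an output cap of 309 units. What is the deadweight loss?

1076.96

In inverse form: demand p = 29 − 0.008q, supply p = 4 + 0.04q.
Competitive equilibrium: 29 − 0.008q = 4 + 0.04q → q* = 520.8333, p* = 24.8333.
At q = 309: demand price = 29 − 0.008·309 = 26.528; supply price = 4 + 0.04·309 = 16.36.
Δq = 520.8333 − 309 = 211.8333; wedge = 26.528 − 16.36 = 10.168.
The triangle = ½ × 211.8333 × 10.168 = 1076.96.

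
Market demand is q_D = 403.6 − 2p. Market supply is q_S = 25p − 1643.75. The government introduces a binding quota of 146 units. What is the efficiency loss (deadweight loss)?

In inverse form: demand p = 201.8 − 0.5q, supply p = 65.75 + 0.04q.
Competitive equilibrium: 201.8 − 0.5q = 65.75 + 0.04q → q* = 251.9444, p* = 75.8278.
At q = 146: demand price = 201.8 − 0.5·146 = 128.8; supply price = 65.75 + 0.04·146 = 71.59.
Δq = 251.9444 − 146 = 105.9444; wedge = 128.8 − 71.59 = 57.21.
DWL = ½ × 105.9444 × 57.21 = 3030.54.

3030.54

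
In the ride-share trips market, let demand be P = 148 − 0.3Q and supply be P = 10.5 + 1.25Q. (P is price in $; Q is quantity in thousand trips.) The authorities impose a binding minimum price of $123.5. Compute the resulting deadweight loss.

$38.44 thousand

Competitive equilibrium: 148 − 0.3Q = 10.5 + 1.25Q → Q* = 88.7097, P* = 121.3871.
At the floor P = 123.5, quantity demanded = (148 − 123.5)/0.3 = 81.6667.
Sellers' marginal cost at Q' = 81.6667: 10.5 + 1.25·81.6667 = 112.5834.
ΔQ = 88.7097 − 81.6667 = 7.043; wedge = 123.5 − 112.5834 = 10.9166.
The triangle = ½ × 7.043 × 10.9166 = $38.44 thousand.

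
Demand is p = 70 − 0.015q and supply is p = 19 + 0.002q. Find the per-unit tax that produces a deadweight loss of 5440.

13.6

Competitive equilibrium: 70 − 0.015q = 19 + 0.002q → q* = 3000, p* = 25.
A tax t gives Δq = t/0.017 and wedge t, so DWL = t²/0.034.
t²/0.034 = 5440 → t² = 184.96 → t = 13.6.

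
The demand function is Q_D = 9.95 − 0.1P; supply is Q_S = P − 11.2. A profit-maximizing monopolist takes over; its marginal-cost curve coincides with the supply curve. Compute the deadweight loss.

In inverse form: demand P = 99.5 − 10Q, supply P = 11.2 + Q.
Competitive equilibrium: 99.5 − 10Q = 11.2 + Q → Q* = 8.0273, P* = 19.2273.
Marginal revenue: MR = 99.5 − 20Q. Set MR = MC: 99.5 − 20Q = 11.2 + Q → Q_m = 4.2048.
Price P_m = 99.5 − 10·4.2048 = 57.452; MC(Q_m) = 11.2 + 1·4.2048 = 15.4048.
Competitive Q* = 8.0273, so ΔQ = 3.8225; wedge = 57.452 − 15.4048 = 42.0472.
The triangle = ½ × 3.8225 × 42.0472 = 80.36.

80.36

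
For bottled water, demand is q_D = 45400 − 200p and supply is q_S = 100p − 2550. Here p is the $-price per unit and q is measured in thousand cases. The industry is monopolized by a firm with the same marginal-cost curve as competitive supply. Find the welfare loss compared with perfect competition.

In inverse form: demand p = 227 − 0.005q, supply p = 25.5 + 0.01q.
Competitive equilibrium: 227 − 0.005q = 25.5 + 0.01q → q* = 13433.3333, p* = 159.8333.
Marginal revenue: MR = 227 − 0.01q. Set MR = MC: 227 − 0.01q = 25.5 + 0.01q → q_m = 10075.
Price p_m = 227 − 0.005·10075 = 176.625; MC(q_m) = 25.5 + 0.01·10075 = 126.25.
Competitive q* = 13433.3333, so Δq = 3358.3333; wedge = 176.625 − 126.25 = 50.375.
Deadweight loss = ½ × 3358.3333 × 50.375 = $84588.02 thousand.

$84588.02 thousand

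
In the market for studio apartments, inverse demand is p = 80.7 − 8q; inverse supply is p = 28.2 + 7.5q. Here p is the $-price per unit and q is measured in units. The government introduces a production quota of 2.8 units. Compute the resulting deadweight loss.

$2.67

Competitive equilibrium: 80.7 − 8q = 28.2 + 7.5q → q* = 3.3871, p* = 53.6032.
At q = 2.8: demand price = 80.7 − 8·2.8 = 58.3; supply price = 28.2 + 7.5·2.8 = 49.2.
Δq = 3.3871 − 2.8 = 0.5871; wedge = 58.3 − 49.2 = 9.1.
Deadweight loss = ½ × 0.5871 × 9.1 = $2.67.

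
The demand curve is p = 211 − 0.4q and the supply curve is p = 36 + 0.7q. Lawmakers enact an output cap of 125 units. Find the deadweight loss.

639.20

Competitive equilibrium: 211 − 0.4q = 36 + 0.7q → q* = 159.0909, p* = 147.3636.
At q = 125: demand price = 211 − 0.4·125 = 161; supply price = 36 + 0.7·125 = 123.5.
Δq = 159.0909 − 125 = 34.0909; wedge = 161 − 123.5 = 37.5.
Deadweight loss = ½ × 34.0909 × 37.5 = 639.20.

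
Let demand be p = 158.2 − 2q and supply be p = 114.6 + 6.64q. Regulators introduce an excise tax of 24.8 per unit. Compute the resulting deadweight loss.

Competitive equilibrium: 158.2 − 2q = 114.6 + 6.64q → q* = 5.0463, p* = 148.1074.
With the tax, the buyer price exceeds the seller price by 24.8: (158.2 − 2q) − (114.6 + 6.64q) = 24.8 → q' = 2.1759.
Δq = 5.0463 − 2.1759 = 2.8704; the wedge equals the tax, 24.8.
Welfare loss = ½ × 2.8704 × 24.8 = 35.59.

35.59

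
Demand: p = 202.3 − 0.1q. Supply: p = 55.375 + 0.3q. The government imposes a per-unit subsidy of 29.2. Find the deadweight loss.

Competitive equilibrium: 202.3 − 0.1q = 55.375 + 0.3q → q* = 367.3125, p* = 165.5688.
The subsidy lowers effective supply by 29.2: p = 26.175 + 0.3q.
New quantity: 202.3 − 0.1q = 26.175 + 0.3q → q' = 440.3125.
Overproduction Δq = 440.3125 − 367.3125 = 73; wedge = subsidy = 29.2.
Deadweight loss = ½ × 73 × 29.2 = 1065.80.

1065.80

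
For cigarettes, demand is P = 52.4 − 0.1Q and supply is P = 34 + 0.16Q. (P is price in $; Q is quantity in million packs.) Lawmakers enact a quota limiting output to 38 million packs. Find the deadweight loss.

Competitive equilibrium: 52.4 − 0.1Q = 34 + 0.16Q → Q* = 70.7692, P* = 45.3231.
At Q = 38: demand price = 52.4 − 0.1·38 = 48.6; supply price = 34 + 0.16·38 = 40.08.
ΔQ = 70.7692 − 38 = 32.7692; wedge = 48.6 − 40.08 = 8.52.
The triangle = ½ × 32.7692 × 8.52 = $139.60 million.

$139.60 million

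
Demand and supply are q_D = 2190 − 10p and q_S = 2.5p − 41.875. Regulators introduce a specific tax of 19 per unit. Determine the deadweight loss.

In inverse form: demand p = 219 − 0.1q, supply p = 16.75 + 0.4q.
Competitive equilibrium: 219 − 0.1q = 16.75 + 0.4q → q* = 404.5, p* = 178.55.
With the tax, the buyer price exceeds the seller price by 19: (219 − 0.1q) − (16.75 + 0.4q) = 19 → q' = 366.5.
Δq = 404.5 − 366.5 = 38; the wedge equals the tax, 19.
DWL = ½ × 38 × 19 = 361.

361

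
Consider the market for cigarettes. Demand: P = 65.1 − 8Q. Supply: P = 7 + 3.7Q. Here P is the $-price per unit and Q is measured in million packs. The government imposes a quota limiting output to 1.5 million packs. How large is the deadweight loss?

$70.27 million

Competitive equilibrium: 65.1 − 8Q = 7 + 3.7Q → Q* = 4.9658, P* = 25.3735.
At Q = 1.5: demand price = 65.1 − 8·1.5 = 53.1; supply price = 7 + 3.7·1.5 = 12.55.
ΔQ = 4.9658 − 1.5 = 3.4658; wedge = 53.1 − 12.55 = 40.55.
Deadweight loss = ½ × 3.4658 × 40.55 = $70.27 million.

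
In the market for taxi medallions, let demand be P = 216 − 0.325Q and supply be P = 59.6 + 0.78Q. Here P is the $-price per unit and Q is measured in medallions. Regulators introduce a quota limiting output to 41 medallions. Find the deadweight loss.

$5584.66

Competitive equilibrium: 216 − 0.325Q = 59.6 + 0.78Q → Q* = 141.5385, P* = 170.
At Q = 41: demand price = 216 − 0.325·41 = 202.675; supply price = 59.6 + 0.78·41 = 91.58.
ΔQ = 141.5385 − 41 = 100.5385; wedge = 202.675 − 91.58 = 111.095.
The triangle = ½ × 100.5385 × 111.095 = $5584.66.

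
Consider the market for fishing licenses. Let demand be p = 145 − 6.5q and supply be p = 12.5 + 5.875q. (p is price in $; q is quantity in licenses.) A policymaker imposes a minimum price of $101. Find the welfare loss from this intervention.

Competitive equilibrium: 145 − 6.5q = 12.5 + 5.875q → q* = 10.7071, p* = 75.404.
At the floor p = 101, quantity demanded = (145 − 101)/6.5 = 6.7692.
Sellers' marginal cost at q' = 6.7692: 12.5 + 5.875·6.7692 = 52.2691.
Δq = 10.7071 − 6.7692 = 3.9379; wedge = 101 − 52.2691 = 48.7309.
DWL = ½ × 3.9379 × 48.7309 = $95.95.

$95.95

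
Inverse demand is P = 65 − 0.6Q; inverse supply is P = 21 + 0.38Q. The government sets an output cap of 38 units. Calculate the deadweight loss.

23.32

Competitive equilibrium: 65 − 0.6Q = 21 + 0.38Q → Q* = 44.898, P* = 38.0612.
At Q = 38: demand price = 65 − 0.6·38 = 42.2; supply price = 21 + 0.38·38 = 35.44.
ΔQ = 44.898 − 38 = 6.898; wedge = 42.2 − 35.44 = 6.76.
DWL = ½ × 6.898 × 6.76 = 23.32.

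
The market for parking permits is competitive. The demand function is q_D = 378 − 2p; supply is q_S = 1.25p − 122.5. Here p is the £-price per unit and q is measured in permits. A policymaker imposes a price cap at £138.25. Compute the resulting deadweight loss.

£251.94

In inverse form: demand p = 189 − 0.5q, supply p = 98 + 0.8q.
Competitive equilibrium: 189 − 0.5q = 98 + 0.8q → q* = 70, p* = 154.
At the ceiling p = 138.25, quantity supplied = (138.25 − 98)/0.8 = 50.3125.
Willingness to pay at q' = 50.3125: 189 − 0.5·50.3125 = 163.8438.
Δq = 70 − 50.3125 = 19.6875; wedge = 163.8438 − 138.25 = 25.5938.
Deadweight loss = ½ × 19.6875 × 25.5938 = £251.94.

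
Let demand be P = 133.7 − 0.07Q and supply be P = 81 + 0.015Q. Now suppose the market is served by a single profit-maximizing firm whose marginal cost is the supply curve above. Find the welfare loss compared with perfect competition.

3332

Competitive equilibrium: 133.7 − 0.07Q = 81 + 0.015Q → Q* = 620, P* = 90.3.
Marginal revenue: MR = 133.7 − 0.14Q. Set MR = MC: 133.7 − 0.14Q = 81 + 0.015Q → Q_m = 340.
Price P_m = 133.7 − 0.07·340 = 109.9; MC(Q_m) = 81 + 0.015·340 = 86.1.
Competitive Q* = 620, so ΔQ = 280; wedge = 109.9 − 86.1 = 23.8.
Deadweight loss = ½ × 280 × 23.8 = 3332.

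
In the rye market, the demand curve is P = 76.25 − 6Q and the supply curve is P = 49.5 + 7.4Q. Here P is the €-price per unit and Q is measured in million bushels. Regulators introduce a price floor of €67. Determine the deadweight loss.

€1.38 million

Competitive equilibrium: 76.25 − 6Q = 49.5 + 7.4Q → Q* = 1.9963, P* = 64.2724.
At the floor P = 67, quantity demanded = (76.25 − 67)/6 = 1.5417.
Sellers' marginal cost at Q' = 1.5417: 49.5 + 7.4·1.5417 = 60.9086.
ΔQ = 1.9963 − 1.5417 = 0.4546; wedge = 67 − 60.9086 = 6.0914.
Welfare loss = ½ × 0.4546 × 6.0914 = €1.38 million.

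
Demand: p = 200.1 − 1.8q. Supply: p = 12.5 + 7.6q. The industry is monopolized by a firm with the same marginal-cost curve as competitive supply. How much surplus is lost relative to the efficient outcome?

48.35

Competitive equilibrium: 200.1 − 1.8q = 12.5 + 7.6q → q* = 19.9574, p* = 164.1766.
Marginal revenue: MR = 200.1 − 3.6q. Set MR = MC: 200.1 − 3.6q = 12.5 + 7.6q → q_m = 16.75.
Price p_m = 200.1 − 1.8·16.75 = 169.95; MC(q_m) = 12.5 + 7.6·16.75 = 139.8.
Competitive q* = 19.9574, so Δq = 3.2074; wedge = 169.95 − 139.8 = 30.15.
Deadweight loss = ½ × 3.2074 × 30.15 = 48.35.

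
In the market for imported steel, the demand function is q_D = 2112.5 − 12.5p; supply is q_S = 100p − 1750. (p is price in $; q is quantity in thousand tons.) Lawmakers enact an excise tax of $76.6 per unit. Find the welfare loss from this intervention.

In inverse form: demand p = 169 − 0.08q, supply p = 17.5 + 0.01q.
Competitive equilibrium: 169 − 0.08q = 17.5 + 0.01q → q* = 1683.3333, p* = 34.3333.
With the tax, the buyer price exceeds the seller price by 76.6: (169 − 0.08q) − (17.5 + 0.01q) = 76.6 → q' = 832.2222.
Δq = 1683.3333 − 832.2222 = 851.1111; the wedge equals the tax, 76.6.
Welfare loss = ½ × 851.1111 × 76.6 = $32597.56 thousand.

$32597.56 thousand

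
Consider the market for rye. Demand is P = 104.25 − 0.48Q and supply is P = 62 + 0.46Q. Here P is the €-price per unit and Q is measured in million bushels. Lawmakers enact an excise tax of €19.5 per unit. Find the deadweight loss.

€202.26 million

Competitive equilibrium: 104.25 − 0.48Q = 62 + 0.46Q → Q* = 44.9468, P* = 82.6755.
With the tax, the buyer price exceeds the seller price by 19.5: (104.25 − 0.48Q) − (62 + 0.46Q) = 19.5 → Q' = 24.2021.
ΔQ = 44.9468 − 24.2021 = 20.7447; the wedge equals the tax, 19.5.
Deadweight loss = ½ × 20.7447 × 19.5 = €202.26 million.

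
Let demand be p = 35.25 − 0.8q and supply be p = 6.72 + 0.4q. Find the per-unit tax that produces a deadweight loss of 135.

Competitive equilibrium: 35.25 − 0.8q = 6.72 + 0.4q → q* = 23.775, p* = 16.23.
A tax t gives Δq = t/1.2 and wedge t, so DWL = t²/2.4.
t²/2.4 = 135 → t² = 324 → t = 18.

18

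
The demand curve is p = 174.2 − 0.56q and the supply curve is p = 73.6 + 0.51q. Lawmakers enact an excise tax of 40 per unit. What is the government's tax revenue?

2265.42

Competitive equilibrium: 174.2 − 0.56q = 73.6 + 0.51q → q* = 94.0187, p* = 121.5495.
With the tax, the buyer price exceeds the seller price by 40: (174.2 − 0.56q) − (73.6 + 0.51q) = 40 → q' = 56.6355.
Tax revenue = 40 × 56.6355 = 2265.42.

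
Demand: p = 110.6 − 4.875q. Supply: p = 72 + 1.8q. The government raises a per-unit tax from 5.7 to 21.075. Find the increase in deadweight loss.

30.84

Competitive equilibrium: 110.6 − 4.875q = 72 + 1.8q → q* = 5.7828, p* = 82.409.
For a per-unit tax t: Δq = t/6.675, so DWL = ½·t·(t/6.675) = t²/13.35.
At t = 5.7: DWL = 2.434. At t = 21.075: DWL = 33.27.
Increase = 33.27 − 2.434 = 30.84.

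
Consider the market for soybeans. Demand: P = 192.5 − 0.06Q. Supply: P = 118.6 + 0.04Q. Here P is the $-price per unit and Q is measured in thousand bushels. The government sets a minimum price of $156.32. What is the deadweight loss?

Competitive equilibrium: 192.5 − 0.06Q = 118.6 + 0.04Q → Q* = 739, P* = 148.16.
At the floor P = 156.32, quantity demanded = (192.5 − 156.32)/0.06 = 603.
Sellers' marginal cost at Q' = 603: 118.6 + 0.04·603 = 142.72.
ΔQ = 739 − 603 = 136; wedge = 156.32 − 142.72 = 13.6.
Deadweight loss = ½ × 136 × 13.6 = $924.80 thousand.

$924.80 thousand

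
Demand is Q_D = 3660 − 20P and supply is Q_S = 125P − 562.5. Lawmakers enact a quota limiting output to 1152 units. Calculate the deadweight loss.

107528.58

In inverse form: demand P = 183 − 0.05Q, supply P = 4.5 + 0.008Q.
Competitive equilibrium: 183 − 0.05Q = 4.5 + 0.008Q → Q* = 3077.5862, P* = 29.1207.
At Q = 1152: demand price = 183 − 0.05·1152 = 125.4; supply price = 4.5 + 0.008·1152 = 13.716.
ΔQ = 3077.5862 − 1152 = 1925.5862; wedge = 125.4 − 13.716 = 111.684.
DWL = ½ × 1925.5862 × 111.684 = 107528.58.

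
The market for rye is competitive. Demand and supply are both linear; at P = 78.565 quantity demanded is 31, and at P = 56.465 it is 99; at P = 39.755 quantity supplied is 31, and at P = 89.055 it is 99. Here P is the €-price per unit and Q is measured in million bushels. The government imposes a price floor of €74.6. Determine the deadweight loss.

Demand slope = (56.465 − 78.565)/(99 − 31) = −0.325, so P = 88.64 − 0.325Q.
Supply slope = (89.055 − 39.755)/(99 − 31) = 0.725, so P = 17.28 + 0.725Q.
Competitive equilibrium: 88.64 − 0.325Q = 17.28 + 0.725Q → Q* = 67.9619, P* = 66.5524.
At the floor P = 74.6, quantity demanded = (88.64 − 74.6)/0.325 = 43.2.
Sellers' marginal cost at Q' = 43.2: 17.28 + 0.725·43.2 = 48.6.
ΔQ = 67.9619 − 43.2 = 24.7619; wedge = 74.6 − 48.6 = 26.
Welfare loss = ½ × 24.7619 × 26 = €321.90 million.

€321.90 million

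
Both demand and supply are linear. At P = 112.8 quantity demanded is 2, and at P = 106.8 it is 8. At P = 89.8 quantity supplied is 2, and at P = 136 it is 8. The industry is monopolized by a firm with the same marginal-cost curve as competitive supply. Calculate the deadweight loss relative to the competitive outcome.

Demand slope = (106.8 − 112.8)/(8 − 2) = −1, so P = 114.8 − Q.
Supply slope = (136 − 89.8)/(8 − 2) = 7.7, so P = 74.4 + 7.7Q.
Competitive equilibrium: 114.8 − Q = 74.4 + 7.7Q → Q* = 4.6437, P* = 110.1563.
Marginal revenue: MR = 114.8 − 2Q. Set MR = MC: 114.8 − 2Q = 74.4 + 7.7Q → Q_m = 4.1649.
Price P_m = 114.8 − 1·4.1649 = 110.6351; MC(Q_m) = 74.4 + 7.7·4.1649 = 106.4697.
Competitive Q* = 4.6437, so ΔQ = 0.4788; wedge = 110.6351 − 106.4697 = 4.1654.
DWL = ½ × 0.4788 × 4.1654 = 1.

1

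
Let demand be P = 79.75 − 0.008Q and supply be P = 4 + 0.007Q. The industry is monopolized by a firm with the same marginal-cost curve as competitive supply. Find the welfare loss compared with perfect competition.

23140.26

Competitive equilibrium: 79.75 − 0.008Q = 4 + 0.007Q → Q* = 5050, P* = 39.35.
Marginal revenue: MR = 79.75 − 0.016Q. Set MR = MC: 79.75 − 0.016Q = 4 + 0.007Q → Q_m = 3293.47826.
Price P_m = 79.75 − 0.008·3293.47826 = 53.40217; MC(Q_m) = 4 + 0.007·3293.47826 = 27.05435.
Competitive Q* = 5050, so ΔQ = 1756.52174; wedge = 53.40217 − 27.05435 = 26.34782.
The triangle = ½ × 1756.52174 × 26.34782 = 23140.26.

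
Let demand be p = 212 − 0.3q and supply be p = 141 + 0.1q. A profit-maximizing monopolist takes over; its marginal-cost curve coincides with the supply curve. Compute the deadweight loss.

1157.37

Competitive equilibrium: 212 − 0.3q = 141 + 0.1q → q* = 177.5, p* = 158.75.
Marginal revenue: MR = 212 − 0.6q. Set MR = MC: 212 − 0.6q = 141 + 0.1q → q_m = 101.4286.
Price p_m = 212 − 0.3·101.4286 = 181.5714; MC(q_m) = 141 + 0.1·101.4286 = 151.1429.
Competitive q* = 177.5, so Δq = 76.0714; wedge = 181.5714 − 151.1429 = 30.4285.
The triangle = ½ × 76.0714 × 30.4285 = 1157.37.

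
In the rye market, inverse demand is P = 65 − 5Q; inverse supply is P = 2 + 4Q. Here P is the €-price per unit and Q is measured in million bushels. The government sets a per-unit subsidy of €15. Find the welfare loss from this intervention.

€12.50 million

Competitive equilibrium: 65 − 5Q = 2 + 4Q → Q* = 7, P* = 30.
The subsidy lowers effective supply by 15: P = 4Q − 13.
New quantity: 65 − 5Q = 4Q − 13 → Q' = 8.6667.
Overproduction ΔQ = 8.6667 − 7 = 1.6667; wedge = subsidy = 15.
The triangle = ½ × 1.6667 × 15 = €12.50 million.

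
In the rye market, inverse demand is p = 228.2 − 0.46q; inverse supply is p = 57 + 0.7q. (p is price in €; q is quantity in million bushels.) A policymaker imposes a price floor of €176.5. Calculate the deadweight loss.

€718.44 million

Competitive equilibrium: 228.2 − 0.46q = 57 + 0.7q → q* = 147.5862, p* = 160.3103.
At the floor p = 176.5, quantity demanded = (228.2 − 176.5)/0.46 = 112.3913.
Sellers' marginal cost at q' = 112.3913: 57 + 0.7·112.3913 = 135.6739.
Δq = 147.5862 − 112.3913 = 35.1949; wedge = 176.5 − 135.6739 = 40.8261.
The triangle = ½ × 35.1949 × 40.8261 = €718.44 million.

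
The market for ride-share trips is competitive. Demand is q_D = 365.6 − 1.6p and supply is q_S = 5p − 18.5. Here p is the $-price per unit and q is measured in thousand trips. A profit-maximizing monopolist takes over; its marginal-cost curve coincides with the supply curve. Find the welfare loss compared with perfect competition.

$5690.27 thousand

In inverse form: demand p = 228.5 − 0.625q, supply p = 3.7 + 0.2q.
Competitive equilibrium: 228.5 − 0.625q = 3.7 + 0.2q → q* = 272.48485, p* = 58.19697.
Marginal revenue: MR = 228.5 − 1.25q. Set MR = MC: 228.5 − 1.25q = 3.7 + 0.2q → q_m = 155.03448.
Price p_m = 228.5 − 0.625·155.03448 = 131.60345; MC(q_m) = 3.7 + 0.2·155.03448 = 34.7069.
Competitive q* = 272.48485, so Δq = 117.45037; wedge = 131.60345 − 34.7069 = 96.89655.
DWL = ½ × 117.45037 × 96.89655 = $5690.27 thousand.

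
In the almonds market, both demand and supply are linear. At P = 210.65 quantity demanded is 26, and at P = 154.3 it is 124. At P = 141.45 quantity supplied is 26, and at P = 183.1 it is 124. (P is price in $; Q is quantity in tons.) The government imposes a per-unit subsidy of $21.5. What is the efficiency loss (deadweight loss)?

$231.125

Demand slope = (154.3 − 210.65)/(124 − 26) = −0.575, so P = 225.6 − 0.575Q.
Supply slope = (183.1 − 141.45)/(124 − 26) = 0.425, so P = 130.4 + 0.425Q.
Competitive equilibrium: 225.6 − 0.575Q = 130.4 + 0.425Q → Q* = 95.2, P* = 170.86.
The subsidy lowers effective supply by 21.5: P = 108.9 + 0.425Q.
New quantity: 225.6 − 0.575Q = 108.9 + 0.425Q → Q' = 116.7.
Overproduction ΔQ = 116.7 − 95.2 = 21.5; wedge = subsidy = 21.5.
The triangle = ½ × 21.5 × 21.5 = $231.125.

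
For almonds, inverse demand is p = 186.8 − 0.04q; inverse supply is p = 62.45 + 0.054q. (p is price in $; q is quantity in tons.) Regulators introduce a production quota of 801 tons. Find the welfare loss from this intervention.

Competitive equilibrium: 186.8 − 0.04q = 62.45 + 0.054q → q* = 1322.8723, p* = 133.8851.
At q = 801: demand price = 186.8 − 0.04·801 = 154.76; supply price = 62.45 + 0.054·801 = 105.704.
Δq = 1322.8723 − 801 = 521.8723; wedge = 154.76 − 105.704 = 49.056.
DWL = ½ × 521.8723 × 49.056 = $12800.48.

$12800.48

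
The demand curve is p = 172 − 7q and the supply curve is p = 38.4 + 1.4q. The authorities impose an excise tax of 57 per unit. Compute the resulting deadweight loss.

193.39

Competitive equilibrium: 172 − 7q = 38.4 + 1.4q → q* = 15.90476, p* = 60.66667.
With the tax, the buyer price exceeds the seller price by 57: (172 − 7q) − (38.4 + 1.4q) = 57 → q' = 9.11905.
Δq = 15.90476 − 9.11905 = 6.78571; the wedge equals the tax, 57.
Deadweight loss = ½ × 6.78571 × 57 = 193.39.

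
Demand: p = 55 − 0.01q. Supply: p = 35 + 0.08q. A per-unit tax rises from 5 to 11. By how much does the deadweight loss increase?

533.33

Competitive equilibrium: 55 − 0.01q = 35 + 0.08q → q* = 222.2222, p* = 52.7778.
For a per-unit tax t: Δq = t/0.09, so DWL = ½·t·(t/0.09) = t²/0.18.
At t = 5: DWL = 138.889. At t = 11: DWL = 672.222.
Increase = 672.222 − 138.889 = 533.33.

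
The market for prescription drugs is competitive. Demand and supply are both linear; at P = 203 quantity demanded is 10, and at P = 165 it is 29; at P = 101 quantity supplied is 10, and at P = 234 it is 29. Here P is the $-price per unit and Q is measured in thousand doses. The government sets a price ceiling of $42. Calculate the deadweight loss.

Demand slope = (165 − 203)/(29 − 10) = −2, so P = 223 − 2Q.
Supply slope = (234 − 101)/(29 − 10) = 7, so P = 31 + 7Q.
Competitive equilibrium: 223 − 2Q = 31 + 7Q → Q* = 21.3333, P* = 180.3333.
At the ceiling P = 42, quantity supplied = (42 − 31)/7 = 1.5714.
Willingness to pay at Q' = 1.5714: 223 − 2·1.5714 = 219.8572.
ΔQ = 21.3333 − 1.5714 = 19.7619; wedge = 219.8572 − 42 = 177.8572.
The triangle = ½ × 19.7619 × 177.8572 = $1757.40 thousand.

$1757.40 thousand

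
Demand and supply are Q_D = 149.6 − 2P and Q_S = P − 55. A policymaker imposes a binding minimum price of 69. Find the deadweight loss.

1.92

In inverse form: demand P = 74.8 − 0.5Q, supply P = 55 + Q.
Competitive equilibrium: 74.8 − 0.5Q = 55 + Q → Q* = 13.2, P* = 68.2.
At the floor P = 69, quantity demanded = (74.8 − 69)/0.5 = 11.6.
Sellers' marginal cost at Q' = 11.6: 55 + 1·11.6 = 66.6.
ΔQ = 13.2 − 11.6 = 1.6; wedge = 69 − 66.6 = 2.4.
DWL = ½ × 1.6 × 2.4 = 1.92.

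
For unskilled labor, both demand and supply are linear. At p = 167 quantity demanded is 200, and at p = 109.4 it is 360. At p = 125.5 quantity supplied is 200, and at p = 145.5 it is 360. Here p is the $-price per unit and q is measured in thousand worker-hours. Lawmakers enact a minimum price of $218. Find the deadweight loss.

$12521.52 thousand

Demand slope = (109.4 − 167)/(360 − 200) = −0.36, so p = 239 − 0.36q.
Supply slope = (145.5 − 125.5)/(360 − 200) = 0.125, so p = 100.5 + 0.125q.
Competitive equilibrium: 239 − 0.36q = 100.5 + 0.125q → q* = 285.567, p* = 136.1959.
At the floor p = 218, quantity demanded = (239 − 218)/0.36 = 58.3333.
Sellers' marginal cost at q' = 58.3333: 100.5 + 0.125·58.3333 = 107.7917.
Δq = 285.567 − 58.3333 = 227.2337; wedge = 218 − 107.7917 = 110.2083.
Welfare loss = ½ × 227.2337 × 110.2083 = $12521.52 thousand.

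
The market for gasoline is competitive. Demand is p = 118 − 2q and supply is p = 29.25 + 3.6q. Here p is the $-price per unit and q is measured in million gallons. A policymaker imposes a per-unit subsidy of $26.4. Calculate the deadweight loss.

Competitive equilibrium: 118 − 2q = 29.25 + 3.6q → q* = 15.8482, p* = 86.3036.
The subsidy lowers effective supply by 26.4: p = 2.85 + 3.6q.
New quantity: 118 − 2q = 2.85 + 3.6q → q' = 20.5625.
Overproduction Δq = 20.5625 − 15.8482 = 4.7143; wedge = subsidy = 26.4.
Welfare loss = ½ × 4.7143 × 26.4 = $62.23 million.

$62.23 million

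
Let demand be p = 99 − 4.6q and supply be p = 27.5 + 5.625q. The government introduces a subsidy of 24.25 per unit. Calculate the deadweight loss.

28.76

Competitive equilibrium: 99 − 4.6q = 27.5 + 5.625q → q* = 6.9927, p* = 66.8337.
The subsidy lowers effective supply by 24.25: p = 3.25 + 5.625q.
New quantity: 99 − 4.6q = 3.25 + 5.625q → q' = 9.3643.
Overproduction Δq = 9.3643 − 6.9927 = 2.3716; wedge = subsidy = 24.25.
DWL = ½ × 2.3716 × 24.25 = 28.76.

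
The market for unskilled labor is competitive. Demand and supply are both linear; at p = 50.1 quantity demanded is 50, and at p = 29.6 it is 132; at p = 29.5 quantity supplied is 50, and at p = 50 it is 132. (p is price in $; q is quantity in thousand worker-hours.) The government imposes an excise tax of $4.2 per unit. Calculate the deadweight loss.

Demand slope = (29.6 − 50.1)/(132 − 50) = −0.25, so p = 62.6 − 0.25q.
Supply slope = (50 − 29.5)/(132 − 50) = 0.25, so p = 17 + 0.25q.
Competitive equilibrium: 62.6 − 0.25q = 17 + 0.25q → q* = 91.2, p* = 39.8.
With the tax, the buyer price exceeds the seller price by 4.2: (62.6 − 0.25q) − (17 + 0.25q) = 4.2 → q' = 82.8.
Δq = 91.2 − 82.8 = 8.4; the wedge equals the tax, 4.2.
Deadweight loss = ½ × 8.4 × 4.2 = $17.64 thousand.

$17.64 thousand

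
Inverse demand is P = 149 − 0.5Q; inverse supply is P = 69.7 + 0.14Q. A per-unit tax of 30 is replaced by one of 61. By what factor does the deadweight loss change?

Competitive equilibrium: 149 − 0.5Q = 69.7 + 0.14Q → Q* = 123.9063, P* = 87.0469.
For a per-unit tax t: ΔQ = t/0.64, so DWL = ½·t·(t/0.64) = t²/1.28.
At t = 30: DWL = 703.125. At t = 61: DWL = 2907.031.
Ratio = (61/30)² = 4.134.

4.134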